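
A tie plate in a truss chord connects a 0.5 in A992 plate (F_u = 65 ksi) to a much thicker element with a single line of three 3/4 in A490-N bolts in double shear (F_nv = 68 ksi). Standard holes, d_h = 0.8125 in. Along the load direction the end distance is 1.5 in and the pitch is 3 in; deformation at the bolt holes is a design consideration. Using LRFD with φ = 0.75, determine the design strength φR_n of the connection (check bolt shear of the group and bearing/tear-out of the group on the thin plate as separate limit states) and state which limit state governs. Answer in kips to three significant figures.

120 kips (bearing governs)

Bolt shear: A_b = π·0.75²/4 = 0.4418 in²; R_n = 68 × 0.4418 × 3 × 2 = 180.2 kips → 0.75 × 180.2 = 135 kips.
Bearing (1.2 l_c t F_u ≤ 2.4 d t F_u): upper limit = 2.4·0.75·0.5·65 = 58.5 kips.
  Edge l_c = 1.5 − 0.8125/2 = 1.094 → r_n = 42.66 kips; interior l_c = 3 − 0.8125 = 2.188 → r_n = 58.5 kips.
  R_n,bearing = 1·42.66 + 2·58.5 = 159.7 kips → 0.75 × 159.7 = 120 kips.
Bearing governs: 120 kips.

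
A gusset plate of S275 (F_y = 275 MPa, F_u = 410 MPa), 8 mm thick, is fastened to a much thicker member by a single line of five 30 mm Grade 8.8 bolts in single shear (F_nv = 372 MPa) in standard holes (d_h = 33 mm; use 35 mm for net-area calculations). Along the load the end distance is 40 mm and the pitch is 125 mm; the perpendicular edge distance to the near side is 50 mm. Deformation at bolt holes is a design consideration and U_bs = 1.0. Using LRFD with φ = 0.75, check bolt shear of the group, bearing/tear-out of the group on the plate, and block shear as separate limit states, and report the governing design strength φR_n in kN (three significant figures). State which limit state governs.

615 kN (block shear governs)

Bolt shear: A_b = π·30²/4 = 706.9 mm²; R_n = 372 × 706.9 × 5 × 1 / 1000 = 1315 kN → 0.75 × 1315 = 986 kN.
Bearing: edge l_c = 23.5, r_n = 92.5 kN; interior l_c = 92, r_n = 236.2 kN; R_n = 92.5 + 4·236.2 = 1037 kN → 778 kN.
Block shear: A_gv = 4320, A_nv = 3060, A_nt = 260 mm²; R_n = min(0.6F_uA_nv, 0.6F_yA_gv) + U_bs·F_u·A_nt = 819.4 kN → 615 kN.
Block shear governs: 615 kN.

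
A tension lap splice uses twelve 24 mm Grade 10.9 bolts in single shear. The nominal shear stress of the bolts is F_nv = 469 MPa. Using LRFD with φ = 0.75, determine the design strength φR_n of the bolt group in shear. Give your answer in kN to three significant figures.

1910 kN

A_b = π × 24² / 4 = 452.4 mm².
R_n = F_nv · A_b · n · n_s = 469 × 452.4 × 12 × 1 / 1000 = 2546 kN.
Design strength φR_n = 0.75 × 2546 = 1910 kN.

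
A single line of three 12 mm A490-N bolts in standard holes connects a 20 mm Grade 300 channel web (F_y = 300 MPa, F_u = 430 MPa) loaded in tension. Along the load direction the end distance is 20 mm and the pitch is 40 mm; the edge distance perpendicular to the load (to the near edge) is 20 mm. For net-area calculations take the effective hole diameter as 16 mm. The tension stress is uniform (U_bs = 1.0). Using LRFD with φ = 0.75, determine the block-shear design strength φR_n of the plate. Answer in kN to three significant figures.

Shear plane L_v = 20 + 2·40 = 100 mm; A_gv = 100 × 20 = 2000 mm².
A_nv = (100 − 2.5·16) × 20 = 1200 mm².
A_nt = (20 − 0.5·16) × 20 = 240 mm².
0.6 F_u A_nv = 309.6 kN; 0.6 F_y A_gv = 360 kN → shear rupture governs the shear term.
R_n = 309.6 + 1.0 × 430 × 240 / 1000 = 412.8 kN.
Design strength φR_n = 0.75 × 412.8 = 310 kN.

310 kN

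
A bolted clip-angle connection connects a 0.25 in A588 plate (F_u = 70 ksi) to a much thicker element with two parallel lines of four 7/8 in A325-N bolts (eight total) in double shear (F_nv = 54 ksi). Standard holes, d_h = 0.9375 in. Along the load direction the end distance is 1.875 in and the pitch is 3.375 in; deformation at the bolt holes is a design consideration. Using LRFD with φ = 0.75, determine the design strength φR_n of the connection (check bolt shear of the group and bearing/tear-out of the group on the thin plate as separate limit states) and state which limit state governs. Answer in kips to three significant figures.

Bolt shear: A_b = π·0.875²/4 = 0.6013 in²; R_n = 54 × 0.6013 × 8 × 2 = 519.5 kips → 0.75 × 519.5 = 390 kips.
Bearing (1.2 l_c t F_u ≤ 2.4 d t F_u): upper limit = 2.4·0.875·0.25·70 = 36.75 kips.
  Edge l_c = 1.875 − 0.9375/2 = 1.406 → r_n = 29.53 kips; interior l_c = 3.375 − 0.9375 = 2.438 → r_n = 36.75 kips.
  R_n,bearing = 2·29.53 + 6·36.75 = 279.6 kips → 0.75 × 279.6 = 210 kips.
Bearing governs: 210 kips.

210 kips (bearing governs)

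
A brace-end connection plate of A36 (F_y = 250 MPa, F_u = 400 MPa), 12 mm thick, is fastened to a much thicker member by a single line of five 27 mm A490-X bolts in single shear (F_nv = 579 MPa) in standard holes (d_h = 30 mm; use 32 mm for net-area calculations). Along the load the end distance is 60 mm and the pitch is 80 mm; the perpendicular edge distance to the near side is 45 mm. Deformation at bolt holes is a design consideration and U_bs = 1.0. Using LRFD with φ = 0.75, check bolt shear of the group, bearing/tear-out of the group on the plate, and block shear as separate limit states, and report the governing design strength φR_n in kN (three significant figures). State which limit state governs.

Bolt shear: A_b = π·27²/4 = 572.6 mm²; R_n = 579 × 572.6 × 5 × 1 / 1000 = 1658 kN → 0.75 × 1658 = 1240 kN.
Bearing: edge l_c = 45, r_n = 259.2 kN; interior l_c = 50, r_n = 288 kN; R_n = 259.2 + 4·288 = 1411 kN → 1060 kN.
Block shear: A_gv = 4560, A_nv = 2832, A_nt = 348 mm²; R_n = min(0.6F_uA_nv, 0.6F_yA_gv) + U_bs·F_u·A_nt = 818.9 kN → 614 kN.
Block shear governs: 614 kN.

614 kN (block shear governs)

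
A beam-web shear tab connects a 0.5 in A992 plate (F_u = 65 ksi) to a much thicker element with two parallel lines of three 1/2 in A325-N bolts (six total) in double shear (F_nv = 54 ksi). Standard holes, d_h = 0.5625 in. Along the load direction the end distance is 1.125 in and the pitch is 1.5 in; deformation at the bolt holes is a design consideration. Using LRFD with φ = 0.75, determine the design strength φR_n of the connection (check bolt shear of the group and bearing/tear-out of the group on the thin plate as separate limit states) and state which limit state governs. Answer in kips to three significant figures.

95.4 kips (bolt shear governs)

Bolt shear: A_b = π·0.5²/4 = 0.1963 in²; R_n = 54 × 0.1963 × 6 × 2 = 127.2 kips → 0.75 × 127.2 = 95.4 kips.
Bearing (1.2 l_c t F_u ≤ 2.4 d t F_u): upper limit = 2.4·0.5·0.5·65 = 39 kips.
  Edge l_c = 1.125 − 0.5625/2 = 0.8438 → r_n = 32.91 kips; interior l_c = 1.5 − 0.5625 = 0.9375 → r_n = 36.56 kips.
  R_n,bearing = 2·32.91 + 4·36.56 = 212.1 kips → 0.75 × 212.1 = 159 kips.
Bolt shear governs: 95.4 kips.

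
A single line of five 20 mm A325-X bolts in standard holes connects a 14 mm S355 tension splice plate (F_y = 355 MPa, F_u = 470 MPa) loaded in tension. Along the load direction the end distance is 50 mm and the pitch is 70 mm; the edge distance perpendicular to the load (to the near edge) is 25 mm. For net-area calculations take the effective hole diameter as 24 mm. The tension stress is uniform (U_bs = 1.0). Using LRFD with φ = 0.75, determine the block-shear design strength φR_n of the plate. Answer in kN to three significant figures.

721 kN

Shear plane L_v = 50 + 4·70 = 330 mm; A_gv = 330 × 14 = 4620 mm².
A_nv = (330 − 4.5·24) × 14 = 3108 mm².
A_nt = (25 − 0.5·24) × 14 = 182 mm².
0.6 F_u A_nv = 876.5 kN; 0.6 F_y A_gv = 984.1 kN → shear rupture governs the shear term.
R_n = 876.5 + 1.0 × 470 × 182 / 1000 = 962 kN.
Design strength φR_n = 0.75 × 962 = 721 kN.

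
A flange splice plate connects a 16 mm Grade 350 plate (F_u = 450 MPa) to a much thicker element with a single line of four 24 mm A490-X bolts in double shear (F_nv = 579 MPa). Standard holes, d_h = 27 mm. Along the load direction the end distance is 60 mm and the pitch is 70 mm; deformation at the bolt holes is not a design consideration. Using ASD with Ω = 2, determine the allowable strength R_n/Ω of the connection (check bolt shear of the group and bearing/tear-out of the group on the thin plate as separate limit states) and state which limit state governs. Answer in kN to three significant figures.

Bolt shear: A_b = π·24²/4 = 452.4 mm²; R_n = 579 × 452.4 × 4 × 2 / 1000 = 2095 kN → 2095 / 2 = 1050 kN.
Bearing (1.5 l_c t F_u ≤ 3.0 d t F_u): upper limit = 3.0·24·16·450 / 1000 = 518.4 kN.
  Edge l_c = 60 − 27/2 = 46.5 → r_n = 502.2 kN; interior l_c = 70 − 27 = 43 → r_n = 464.4 kN.
  R_n,bearing = 1·502.2 + 3·464.4 = 1895 kN → 1895 / 2 = 948 kN.
Bearing governs: 948 kN.

948 kN (bearing governs)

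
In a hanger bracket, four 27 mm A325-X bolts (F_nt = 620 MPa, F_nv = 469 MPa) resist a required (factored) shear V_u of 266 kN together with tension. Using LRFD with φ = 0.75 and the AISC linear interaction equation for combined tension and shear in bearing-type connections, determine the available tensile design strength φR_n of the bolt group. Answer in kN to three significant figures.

A_b = π·27²/4 = 572.6 mm²; f_rv = 266 × 1000 / (4 × 572.6) = 116.1 MPa.
F'_nt = 1.3 F_nt − (F_nt / φF_nv) f_rv = 1.3·620 − (620/(0.75·469))·116.1 = 601.3 MPa, capped at F_nt → F'_nt = 601.3 MPa.
R_n = F'_nt · A_b · n = 601.3 × 572.6 × 4 / 1000 = 1377 kN.
Design strength φR_n = 0.75 × 1377 = 1030 kN.

1030 kN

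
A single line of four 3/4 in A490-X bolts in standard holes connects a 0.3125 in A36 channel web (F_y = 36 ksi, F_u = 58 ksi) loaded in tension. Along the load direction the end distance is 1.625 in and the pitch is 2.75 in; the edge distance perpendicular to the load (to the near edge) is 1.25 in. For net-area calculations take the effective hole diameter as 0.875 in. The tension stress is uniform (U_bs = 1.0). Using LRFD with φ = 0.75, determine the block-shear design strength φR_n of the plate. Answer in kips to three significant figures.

Shear plane L_v = 1.625 + 3·2.75 = 9.875 in; A_gv = 9.875 × 0.3125 = 3.086 in².
A_nv = (9.875 − 3.5·0.875) × 0.3125 = 2.129 in².
A_nt = (1.25 − 0.5·0.875) × 0.3125 = 0.2539 in².
0.6 F_u A_nv = 74.09 kips; 0.6 F_y A_gv = 66.66 kips → shear yielding governs the shear term.
R_n = 66.66 + 1.0 × 58 × 0.2539 = 81.38 kips.
Design strength φR_n = 0.75 × 81.38 = 61 kips.

61 kips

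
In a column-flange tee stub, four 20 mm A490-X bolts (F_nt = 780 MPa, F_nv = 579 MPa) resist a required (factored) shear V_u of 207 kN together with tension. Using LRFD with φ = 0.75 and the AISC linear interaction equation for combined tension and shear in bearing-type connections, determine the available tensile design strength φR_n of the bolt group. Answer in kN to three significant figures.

A_b = π·20²/4 = 314.2 mm²; f_rv = 207 × 1000 / (4 × 314.2) = 164.7 MPa.
F'_nt = 1.3 F_nt − (F_nt / φF_nv) f_rv = 1.3·780 − (780/(0.75·579))·164.7 = 718.1 MPa, capped at F_nt → F'_nt = 718.1 MPa.
R_n = F'_nt · A_b · n = 718.1 × 314.2 × 4 / 1000 = 902.4 kN.
Design strength φR_n = 0.75 × 902.4 = 677 kN.

677 kN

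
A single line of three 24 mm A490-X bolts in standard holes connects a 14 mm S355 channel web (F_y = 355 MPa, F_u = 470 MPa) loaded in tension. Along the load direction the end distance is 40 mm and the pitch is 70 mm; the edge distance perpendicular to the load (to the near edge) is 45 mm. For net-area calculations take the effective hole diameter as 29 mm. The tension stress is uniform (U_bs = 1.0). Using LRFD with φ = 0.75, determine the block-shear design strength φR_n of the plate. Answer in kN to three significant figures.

469 kN

Shear plane L_v = 40 + 2·70 = 180 mm; A_gv = 180 × 14 = 2520 mm².
A_nv = (180 − 2.5·29) × 14 = 1505 mm².
A_nt = (45 − 0.5·29) × 14 = 427 mm².
0.6 F_u A_nv = 424.4 kN; 0.6 F_y A_gv = 536.8 kN → shear rupture governs the shear term.
R_n = 424.4 + 1.0 × 470 × 427 / 1000 = 625.1 kN.
Design strength φR_n = 0.75 × 625.1 = 469 kN.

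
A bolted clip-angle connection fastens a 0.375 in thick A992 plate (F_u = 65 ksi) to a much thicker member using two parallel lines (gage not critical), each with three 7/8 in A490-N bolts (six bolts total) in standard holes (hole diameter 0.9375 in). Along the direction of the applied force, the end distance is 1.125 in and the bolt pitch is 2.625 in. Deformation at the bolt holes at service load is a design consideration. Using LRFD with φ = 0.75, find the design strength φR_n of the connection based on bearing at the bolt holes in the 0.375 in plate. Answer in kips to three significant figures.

Per bolt r_n = 1.2 l_c t F_u ≤ 2.4 d t F_u; upper limit = 2.4 × 0.875 × 0.375 × 65 = 51.19 kips.
Edge bolt: l_c = 1.125 − 0.9375/2 = 0.6562 in → 1.2 × 0.6562 × 0.375 × 65 = 19.2 → r_n = 19.2 kips.
Interior bolts: l_c = 2.625 − 0.9375 = 1.688 in → 1.2 × 1.688 × 0.375 × 65 = 49.36 → r_n = 49.36 kips.
R_n = 2 × 19.2 + 4 × 49.36 = 235.8 kips.
Design strength φR_n = 0.75 × 235.8 = 177 kips.

177 kips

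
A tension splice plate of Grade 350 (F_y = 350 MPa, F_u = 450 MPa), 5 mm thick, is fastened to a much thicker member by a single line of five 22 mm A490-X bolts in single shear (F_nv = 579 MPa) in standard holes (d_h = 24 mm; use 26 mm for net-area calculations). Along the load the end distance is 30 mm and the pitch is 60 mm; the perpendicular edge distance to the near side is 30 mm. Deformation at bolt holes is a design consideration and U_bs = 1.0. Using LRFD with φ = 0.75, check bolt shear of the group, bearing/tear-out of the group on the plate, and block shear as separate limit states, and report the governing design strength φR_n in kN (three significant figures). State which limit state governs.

Bolt shear: A_b = π·22²/4 = 380.1 mm²; R_n = 579 × 380.1 × 5 × 1 / 1000 = 1100 kN → 0.75 × 1100 = 825 kN.
Bearing: edge l_c = 18, r_n = 48.6 kN; interior l_c = 36, r_n = 97.2 kN; R_n = 48.6 + 4·97.2 = 437.4 kN → 328 kN.
Block shear: A_gv = 1350, A_nv = 765, A_nt = 85 mm²; R_n = min(0.6F_uA_nv, 0.6F_yA_gv) + U_bs·F_u·A_nt = 244.8 kN → 184 kN.
Block shear governs: 184 kN.

184 kN (block shear governs)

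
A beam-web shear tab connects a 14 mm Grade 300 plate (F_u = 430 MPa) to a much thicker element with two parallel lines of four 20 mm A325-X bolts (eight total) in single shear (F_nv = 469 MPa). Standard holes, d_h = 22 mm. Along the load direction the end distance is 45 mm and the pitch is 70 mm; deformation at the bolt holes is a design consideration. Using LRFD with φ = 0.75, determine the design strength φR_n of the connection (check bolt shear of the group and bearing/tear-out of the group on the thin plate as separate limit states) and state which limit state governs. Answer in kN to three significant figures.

884 kN (bolt shear governs)

Bolt shear: A_b = π·20²/4 = 314.2 mm²; R_n = 469 × 314.2 × 8 × 1 / 1000 = 1179 kN → 0.75 × 1179 = 884 kN.
Bearing (1.2 l_c t F_u ≤ 2.4 d t F_u): upper limit = 2.4·20·14·430 / 1000 = 289 kN.
  Edge l_c = 45 − 22/2 = 34 → r_n = 245.6 kN; interior l_c = 70 − 22 = 48 → r_n = 289 kN.
  R_n,bearing = 2·245.6 + 6·289 = 2225 kN → 0.75 × 2225 = 1670 kN.
Bolt shear governs: 884 kN.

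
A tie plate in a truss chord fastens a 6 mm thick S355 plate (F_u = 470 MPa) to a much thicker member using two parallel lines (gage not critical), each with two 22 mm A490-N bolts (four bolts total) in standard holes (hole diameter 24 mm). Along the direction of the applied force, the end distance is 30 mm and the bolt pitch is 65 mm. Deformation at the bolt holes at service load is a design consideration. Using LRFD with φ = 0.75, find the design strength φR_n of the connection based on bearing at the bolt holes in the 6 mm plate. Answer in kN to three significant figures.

299 kN

Per bolt r_n = 1.2 l_c t F_u ≤ 2.4 d t F_u; upper limit = 2.4 × 22 × 6 × 470 / 1000 = 148.9 kN.
Edge bolt: l_c = 30 − 24/2 = 18 mm → 1.2 × 18 × 6 × 470 / 1000 = 60.91 → r_n = 60.91 kN.
Interior bolts: l_c = 65 − 24 = 41 mm → 1.2 × 41 × 6 × 470 / 1000 = 138.7 → r_n = 138.7 kN.
R_n = 2 × 60.91 + 2 × 138.7 = 399.3 kN.
Design strength φR_n = 0.75 × 399.3 = 299 kN.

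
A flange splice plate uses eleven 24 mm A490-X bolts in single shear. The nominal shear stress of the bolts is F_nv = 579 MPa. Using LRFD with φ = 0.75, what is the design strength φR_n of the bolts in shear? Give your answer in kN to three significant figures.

2160 kN

A_b = π × 24² / 4 = 452.4 mm².
R_n = F_nv · A_b · n · n_s = 579 × 452.4 × 11 × 1 / 1000 = 2881 kN.
Design strength φR_n = 0.75 × 2881 = 2160 kN.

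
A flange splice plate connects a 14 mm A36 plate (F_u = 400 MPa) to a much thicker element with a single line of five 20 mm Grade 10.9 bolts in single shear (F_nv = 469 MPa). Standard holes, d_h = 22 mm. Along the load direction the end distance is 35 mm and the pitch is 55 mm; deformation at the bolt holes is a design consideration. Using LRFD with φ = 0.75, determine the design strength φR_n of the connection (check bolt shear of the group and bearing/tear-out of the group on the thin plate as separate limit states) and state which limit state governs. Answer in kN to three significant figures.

553 kN (bolt shear governs)

Bolt shear: A_b = π·20²/4 = 314.2 mm²; R_n = 469 × 314.2 × 5 × 1 / 1000 = 736.7 kN → 0.75 × 736.7 = 553 kN.
Bearing (1.2 l_c t F_u ≤ 2.4 d t F_u): upper limit = 2.4·20·14·400 / 1000 = 268.8 kN.
  Edge l_c = 35 − 22/2 = 24 → r_n = 161.3 kN; interior l_c = 55 − 22 = 33 → r_n = 221.8 kN.
  R_n,bearing = 1·161.3 + 4·221.8 = 1048 kN → 0.75 × 1048 = 786 kN.
Bolt shear governs: 553 kN.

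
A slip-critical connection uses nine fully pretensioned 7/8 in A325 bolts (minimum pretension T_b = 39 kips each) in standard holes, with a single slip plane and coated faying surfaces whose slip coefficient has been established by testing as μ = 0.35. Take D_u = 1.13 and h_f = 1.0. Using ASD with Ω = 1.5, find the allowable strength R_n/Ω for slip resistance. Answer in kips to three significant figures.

92.5 kips

R_n = μ · D_u · h_f · T_b · n_s · n_b = 0.35 × 1.13 × 1.0 × 39 × 1 × 9 = 138.8 kips.
Allowable strength R_n/Ω = 138.8 / 1.5 = 92.5 kips.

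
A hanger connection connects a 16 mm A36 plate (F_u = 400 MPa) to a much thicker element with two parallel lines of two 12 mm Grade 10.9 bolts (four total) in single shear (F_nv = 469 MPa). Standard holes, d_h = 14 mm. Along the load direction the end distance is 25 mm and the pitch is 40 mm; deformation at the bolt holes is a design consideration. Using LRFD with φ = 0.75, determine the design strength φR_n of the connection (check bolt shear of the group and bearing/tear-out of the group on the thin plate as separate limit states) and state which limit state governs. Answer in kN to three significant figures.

159 kN (bolt shear governs)

Bolt shear: A_b = π·12²/4 = 113.1 mm²; R_n = 469 × 113.1 × 4 × 1 / 1000 = 212.2 kN → 0.75 × 212.2 = 159 kN.
Bearing (1.2 l_c t F_u ≤ 2.4 d t F_u): upper limit = 2.4·12·16·400 / 1000 = 184.3 kN.
  Edge l_c = 25 − 14/2 = 18 → r_n = 138.2 kN; interior l_c = 40 − 14 = 26 → r_n = 184.3 kN.
  R_n,bearing = 2·138.2 + 2·184.3 = 645.1 kN → 0.75 × 645.1 = 484 kN.
Bolt shear governs: 159 kN.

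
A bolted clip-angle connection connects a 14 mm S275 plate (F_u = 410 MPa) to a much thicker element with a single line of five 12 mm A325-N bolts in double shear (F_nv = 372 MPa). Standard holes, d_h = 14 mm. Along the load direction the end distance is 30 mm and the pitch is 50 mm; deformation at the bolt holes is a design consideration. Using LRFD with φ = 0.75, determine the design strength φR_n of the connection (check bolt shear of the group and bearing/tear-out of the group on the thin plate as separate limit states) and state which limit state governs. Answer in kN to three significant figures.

316 kN (bolt shear governs)

Bolt shear: A_b = π·12²/4 = 113.1 mm²; R_n = 372 × 113.1 × 5 × 2 / 1000 = 420.7 kN → 0.75 × 420.7 = 316 kN.
Bearing (1.2 l_c t F_u ≤ 2.4 d t F_u): upper limit = 2.4·12·14·410 / 1000 = 165.3 kN.
  Edge l_c = 30 − 14/2 = 23 → r_n = 158.4 kN; interior l_c = 50 − 14 = 36 → r_n = 165.3 kN.
  R_n,bearing = 1·158.4 + 4·165.3 = 819.7 kN → 0.75 × 819.7 = 615 kN.
Bolt shear governs: 316 kN.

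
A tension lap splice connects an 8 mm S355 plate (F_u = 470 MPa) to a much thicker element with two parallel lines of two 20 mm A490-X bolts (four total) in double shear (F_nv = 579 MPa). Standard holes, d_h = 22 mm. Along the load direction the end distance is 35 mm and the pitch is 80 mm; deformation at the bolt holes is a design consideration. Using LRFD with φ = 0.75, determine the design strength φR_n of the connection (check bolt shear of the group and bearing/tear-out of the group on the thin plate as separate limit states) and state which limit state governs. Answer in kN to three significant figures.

433 kN (bearing governs)

Bolt shear: A_b = π·20²/4 = 314.2 mm²; R_n = 579 × 314.2 × 4 × 2 / 1000 = 1455 kN → 0.75 × 1455 = 1090 kN.
Bearing (1.2 l_c t F_u ≤ 2.4 d t F_u): upper limit = 2.4·20·8·470 / 1000 = 180.5 kN.
  Edge l_c = 35 − 22/2 = 24 → r_n = 108.3 kN; interior l_c = 80 − 22 = 58 → r_n = 180.5 kN.
  R_n,bearing = 2·108.3 + 2·180.5 = 577.5 kN → 0.75 × 577.5 = 433 kN.
Bearing governs: 433 kN.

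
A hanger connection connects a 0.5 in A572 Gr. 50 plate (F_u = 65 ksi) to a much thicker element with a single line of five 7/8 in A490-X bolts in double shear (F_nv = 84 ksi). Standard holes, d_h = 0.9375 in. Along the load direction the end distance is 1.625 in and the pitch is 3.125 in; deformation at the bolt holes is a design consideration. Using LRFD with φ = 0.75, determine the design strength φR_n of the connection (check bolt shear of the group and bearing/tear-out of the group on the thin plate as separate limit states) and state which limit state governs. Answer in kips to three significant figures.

239 kips (bearing governs)

Bolt shear: A_b = π·0.875²/4 = 0.6013 in²; R_n = 84 × 0.6013 × 5 × 2 = 505.1 kips → 0.75 × 505.1 = 379 kips.
Bearing (1.2 l_c t F_u ≤ 2.4 d t F_u): upper limit = 2.4·0.875·0.5·65 = 68.25 kips.
  Edge l_c = 1.625 − 0.9375/2 = 1.156 → r_n = 45.09 kips; interior l_c = 3.125 − 0.9375 = 2.188 → r_n = 68.25 kips.
  R_n,bearing = 1·45.09 + 4·68.25 = 318.1 kips → 0.75 × 318.1 = 239 kips.
Bearing governs: 239 kips.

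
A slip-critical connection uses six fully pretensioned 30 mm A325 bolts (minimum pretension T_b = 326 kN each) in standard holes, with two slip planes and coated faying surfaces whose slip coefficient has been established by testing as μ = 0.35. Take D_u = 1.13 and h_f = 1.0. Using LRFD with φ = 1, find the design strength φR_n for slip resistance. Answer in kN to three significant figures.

R_n = μ · D_u · h_f · T_b · n_s · n_b = 0.35 × 1.13 × 1.0 × 326 × 2 × 6 = 1547 kN.
Design strength φR_n = 1 × 1547 = 1550 kN.

1550 kN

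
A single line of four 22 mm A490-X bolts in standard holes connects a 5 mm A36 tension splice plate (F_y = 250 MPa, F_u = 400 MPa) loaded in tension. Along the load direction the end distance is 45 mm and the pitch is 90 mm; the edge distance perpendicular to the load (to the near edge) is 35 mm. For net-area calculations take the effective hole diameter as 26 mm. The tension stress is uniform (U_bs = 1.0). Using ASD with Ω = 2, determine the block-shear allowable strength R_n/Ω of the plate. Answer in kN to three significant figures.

Shear plane L_v = 45 + 3·90 = 315 mm; A_gv = 315 × 5 = 1575 mm².
A_nv = (315 − 3.5·26) × 5 = 1120 mm².
A_nt = (35 − 0.5·26) × 5 = 110 mm².
0.6 F_u A_nv = 268.8 kN; 0.6 F_y A_gv = 236.2 kN → shear yielding governs the shear term.
R_n = 236.2 + 1.0 × 400 × 110 / 1000 = 280.2 kN.
Allowable strength R_n/Ω = 280.2 / 2 = 140 kN.

140 kN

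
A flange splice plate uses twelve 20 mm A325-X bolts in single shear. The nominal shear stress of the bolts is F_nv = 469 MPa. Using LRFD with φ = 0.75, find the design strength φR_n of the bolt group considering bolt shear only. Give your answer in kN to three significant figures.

1330 kN

A_b = π × 20² / 4 = 314.2 mm².
R_n = F_nv · A_b · n · n_s = 469 × 314.2 × 12 × 1 / 1000 = 1768 kN.
Design strength φR_n = 0.75 × 1768 = 1330 kN.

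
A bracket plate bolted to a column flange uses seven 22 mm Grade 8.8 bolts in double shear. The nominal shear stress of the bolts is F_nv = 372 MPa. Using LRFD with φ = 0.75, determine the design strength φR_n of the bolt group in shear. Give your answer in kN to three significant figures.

1480 kN

A_b = π × 22² / 4 = 380.1 mm².
R_n = F_nv · A_b · n · n_s = 372 × 380.1 × 7 × 2 / 1000 = 1980 kN.
Design strength φR_n = 0.75 × 1980 = 1480 kN.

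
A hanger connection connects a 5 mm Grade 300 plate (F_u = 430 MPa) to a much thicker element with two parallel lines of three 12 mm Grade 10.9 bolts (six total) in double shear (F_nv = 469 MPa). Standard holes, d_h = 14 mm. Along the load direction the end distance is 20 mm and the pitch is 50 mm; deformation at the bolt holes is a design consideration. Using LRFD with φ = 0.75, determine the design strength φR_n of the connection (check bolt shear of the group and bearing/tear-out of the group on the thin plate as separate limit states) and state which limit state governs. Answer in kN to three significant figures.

236 kN (bearing governs)

Bolt shear: A_b = π·12²/4 = 113.1 mm²; R_n = 469 × 113.1 × 6 × 2 / 1000 = 636.5 kN → 0.75 × 636.5 = 477 kN.
Bearing (1.2 l_c t F_u ≤ 2.4 d t F_u): upper limit = 2.4·12·5·430 / 1000 = 61.92 kN.
  Edge l_c = 20 − 14/2 = 13 → r_n = 33.54 kN; interior l_c = 50 − 14 = 36 → r_n = 61.92 kN.
  R_n,bearing = 2·33.54 + 4·61.92 = 314.8 kN → 0.75 × 314.8 = 236 kN.
Bearing governs: 236 kN.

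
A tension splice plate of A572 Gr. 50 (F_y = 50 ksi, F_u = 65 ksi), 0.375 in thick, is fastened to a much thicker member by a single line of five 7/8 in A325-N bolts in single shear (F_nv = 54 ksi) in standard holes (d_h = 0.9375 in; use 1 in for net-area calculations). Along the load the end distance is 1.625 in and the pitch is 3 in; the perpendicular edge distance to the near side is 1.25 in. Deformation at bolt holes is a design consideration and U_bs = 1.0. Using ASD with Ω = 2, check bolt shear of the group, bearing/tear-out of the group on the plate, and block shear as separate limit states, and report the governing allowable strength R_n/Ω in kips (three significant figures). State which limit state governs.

Bolt shear: A_b = π·0.875²/4 = 0.6013 in²; R_n = 54 × 0.6013 × 5 × 1 = 162.4 kips → 162.4 / 2 = 81.2 kips.
Bearing: edge l_c = 1.156, r_n = 33.82 kips; interior l_c = 2.062, r_n = 51.19 kips; R_n = 33.82 + 4·51.19 = 238.6 kips → 119 kips.
Block shear: A_gv = 5.109, A_nv = 3.422, A_nt = 0.2812 in²; R_n = min(0.6F_uA_nv, 0.6F_yA_gv) + U_bs·F_u·A_nt = 151.7 kips → 75.9 kips.
Block shear governs: 75.9 kips.

75.9 kips (block shear governs)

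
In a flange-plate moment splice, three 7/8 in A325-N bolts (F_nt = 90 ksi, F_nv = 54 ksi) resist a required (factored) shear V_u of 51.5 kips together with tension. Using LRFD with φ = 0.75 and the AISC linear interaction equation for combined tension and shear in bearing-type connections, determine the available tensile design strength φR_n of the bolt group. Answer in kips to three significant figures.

72.5 kips

A_b = π·0.875²/4 = 0.6013 in²; f_rv = 51.5 / (3 × 0.6013) = 28.55 ksi.
F'_nt = 1.3 F_nt − (F_nt / φF_nv) f_rv = 1.3·90 − (90/(0.75·54))·28.55 = 53.56 ksi, capped at F_nt → F'_nt = 53.56 ksi.
R_n = F'_nt · A_b · n = 53.56 × 0.6013 × 3 = 96.62 kips.
Design strength φR_n = 0.75 × 96.62 = 72.5 kips.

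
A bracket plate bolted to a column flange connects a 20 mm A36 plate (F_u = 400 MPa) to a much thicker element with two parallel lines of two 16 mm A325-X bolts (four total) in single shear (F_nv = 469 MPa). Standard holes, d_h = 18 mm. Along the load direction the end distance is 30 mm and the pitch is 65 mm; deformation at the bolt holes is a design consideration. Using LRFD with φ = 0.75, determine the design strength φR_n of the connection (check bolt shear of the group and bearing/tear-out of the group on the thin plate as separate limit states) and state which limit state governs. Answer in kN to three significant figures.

283 kN (bolt shear governs)

Bolt shear: A_b = π·16²/4 = 201.1 mm²; R_n = 469 × 201.1 × 4 × 1 / 1000 = 377.2 kN → 0.75 × 377.2 = 283 kN.
Bearing (1.2 l_c t F_u ≤ 2.4 d t F_u): upper limit = 2.4·16·20·400 / 1000 = 307.2 kN.
  Edge l_c = 30 − 18/2 = 21 → r_n = 201.6 kN; interior l_c = 65 − 18 = 47 → r_n = 307.2 kN.
  R_n,bearing = 2·201.6 + 2·307.2 = 1018 kN → 0.75 × 1018 = 763 kN.
Bolt shear governs: 283 kN.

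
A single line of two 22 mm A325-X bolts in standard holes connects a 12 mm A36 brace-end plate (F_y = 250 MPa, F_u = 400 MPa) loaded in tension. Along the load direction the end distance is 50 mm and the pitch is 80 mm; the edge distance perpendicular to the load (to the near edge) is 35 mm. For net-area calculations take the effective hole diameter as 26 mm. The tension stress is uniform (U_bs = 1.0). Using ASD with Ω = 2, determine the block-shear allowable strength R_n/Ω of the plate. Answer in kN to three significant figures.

170 kN

Shear plane L_v = 50 + 1·80 = 130 mm; A_gv = 130 × 12 = 1560 mm².
A_nv = (130 − 1.5·26) × 12 = 1092 mm².
A_nt = (35 − 0.5·26) × 12 = 264 mm².
0.6 F_u A_nv = 262.1 kN; 0.6 F_y A_gv = 234 kN → shear yielding governs the shear term.
R_n = 234 + 1.0 × 400 × 264 / 1000 = 339.6 kN.
Allowable strength R_n/Ω = 339.6 / 2 = 170 kN.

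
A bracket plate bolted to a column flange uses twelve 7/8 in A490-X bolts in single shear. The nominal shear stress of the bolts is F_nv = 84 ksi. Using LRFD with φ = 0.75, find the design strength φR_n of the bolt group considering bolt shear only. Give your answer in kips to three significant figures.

455 kips

A_b = π × 0.875² / 4 = 0.6013 in².
R_n = F_nv · A_b · n · n_s = 84 × 0.6013 × 12 × 1 = 606.1 kips.
Design strength φR_n = 0.75 × 606.1 = 455 kips.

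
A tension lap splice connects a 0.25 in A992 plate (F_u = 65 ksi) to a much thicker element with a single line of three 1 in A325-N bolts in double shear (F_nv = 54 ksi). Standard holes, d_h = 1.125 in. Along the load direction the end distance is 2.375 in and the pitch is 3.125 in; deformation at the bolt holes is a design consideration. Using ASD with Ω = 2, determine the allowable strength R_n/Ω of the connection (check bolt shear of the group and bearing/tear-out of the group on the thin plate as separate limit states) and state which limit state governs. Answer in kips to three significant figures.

Bolt shear: A_b = π·1²/4 = 0.7854 in²; R_n = 54 × 0.7854 × 3 × 2 = 254.5 kips → 254.5 / 2 = 127 kips.
Bearing (1.2 l_c t F_u ≤ 2.4 d t F_u): upper limit = 2.4·1·0.25·65 = 39 kips.
  Edge l_c = 2.375 − 1.125/2 = 1.812 → r_n = 35.34 kips; interior l_c = 3.125 − 1.125 = 2 → r_n = 39 kips.
  R_n,bearing = 1·35.34 + 2·39 = 113.3 kips → 113.3 / 2 = 56.7 kips.
Bearing governs: 56.7 kips.

56.7 kips (bearing governs)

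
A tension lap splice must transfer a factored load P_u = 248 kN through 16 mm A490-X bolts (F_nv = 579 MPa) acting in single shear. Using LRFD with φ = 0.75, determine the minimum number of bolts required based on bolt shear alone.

3 bolts

A_b = π·16²/4 = 201.1 mm².
Per-bolt design strength φR_n = 0.75 × 579 × 201.1 × 1 / 1000 = 87.31 kN.
n ≥ 248 / 87.31 = 2.84 → use 3 bolts.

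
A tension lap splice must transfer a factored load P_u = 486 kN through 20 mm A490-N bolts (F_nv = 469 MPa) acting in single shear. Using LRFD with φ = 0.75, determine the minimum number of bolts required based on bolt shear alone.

5 bolts

A_b = π·20²/4 = 314.2 mm².
Per-bolt design strength φR_n = 0.75 × 469 × 314.2 × 1 / 1000 = 110.5 kN.
n ≥ 486 / 110.5 = 4.398 → use 5 bolts.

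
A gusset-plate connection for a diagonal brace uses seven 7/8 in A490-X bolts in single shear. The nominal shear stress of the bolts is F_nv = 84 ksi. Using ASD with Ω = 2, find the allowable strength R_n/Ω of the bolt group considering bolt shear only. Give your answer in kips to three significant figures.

A_b = π × 0.875² / 4 = 0.6013 in².
R_n = F_nv · A_b · n · n_s = 84 × 0.6013 × 7 × 1 = 353.6 kips.
Allowable strength R_n/Ω = 353.6 / 2 = 177 kips.

177 kips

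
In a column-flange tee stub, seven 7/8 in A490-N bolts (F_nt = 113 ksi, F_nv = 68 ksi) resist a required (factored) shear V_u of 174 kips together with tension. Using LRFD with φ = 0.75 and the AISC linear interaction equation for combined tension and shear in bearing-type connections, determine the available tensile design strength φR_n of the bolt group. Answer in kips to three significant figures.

175 kips

A_b = π·0.875²/4 = 0.6013 in²; f_rv = 174 / (7 × 0.6013) = 41.34 ksi.
F'_nt = 1.3 F_nt − (F_nt / φF_nv) f_rv = 1.3·113 − (113/(0.75·68))·41.34 = 55.31 ksi, capped at F_nt → F'_nt = 55.31 ksi.
R_n = F'_nt · A_b · n = 55.31 × 0.6013 × 7 = 232.8 kips.
Design strength φR_n = 0.75 × 232.8 = 175 kips.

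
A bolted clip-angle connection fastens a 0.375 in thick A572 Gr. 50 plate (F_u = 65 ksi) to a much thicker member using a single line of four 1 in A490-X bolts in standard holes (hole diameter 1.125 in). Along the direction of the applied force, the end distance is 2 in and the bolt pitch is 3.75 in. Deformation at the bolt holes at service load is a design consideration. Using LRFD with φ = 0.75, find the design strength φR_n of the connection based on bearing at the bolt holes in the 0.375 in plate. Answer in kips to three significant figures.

163 kips

Per bolt r_n = 1.2 l_c t F_u ≤ 2.4 d t F_u; upper limit = 2.4 × 1 × 0.375 × 65 = 58.5 kips.
Edge bolt: l_c = 2 − 1.125/2 = 1.438 in → 1.2 × 1.438 × 0.375 × 65 = 42.05 → r_n = 42.05 kips.
Interior bolts: l_c = 3.75 − 1.125 = 2.625 in → 1.2 × 2.625 × 0.375 × 65 = 76.78 → r_n = 58.5 kips.
R_n = 1 × 42.05 + 3 × 58.5 = 217.5 kips.
Design strength φR_n = 0.75 × 217.5 = 163 kips.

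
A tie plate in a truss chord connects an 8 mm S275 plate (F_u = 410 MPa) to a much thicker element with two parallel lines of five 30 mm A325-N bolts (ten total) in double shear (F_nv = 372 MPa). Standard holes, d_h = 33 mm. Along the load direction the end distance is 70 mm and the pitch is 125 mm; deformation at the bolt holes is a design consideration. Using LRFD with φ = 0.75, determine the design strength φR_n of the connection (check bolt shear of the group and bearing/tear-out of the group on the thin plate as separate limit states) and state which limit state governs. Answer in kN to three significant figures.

Bolt shear: A_b = π·30²/4 = 706.9 mm²; R_n = 372 × 706.9 × 10 × 2 / 1000 = 5259 kN → 0.75 × 5259 = 3940 kN.
Bearing (1.2 l_c t F_u ≤ 2.4 d t F_u): upper limit = 2.4·30·8·410 / 1000 = 236.2 kN.
  Edge l_c = 70 − 33/2 = 53.5 → r_n = 210.6 kN; interior l_c = 125 − 33 = 92 → r_n = 236.2 kN.
  R_n,bearing = 2·210.6 + 8·236.2 = 2310 kN → 0.75 × 2310 = 1730 kN.
Bearing governs: 1730 kN.

1730 kN (bearing governs)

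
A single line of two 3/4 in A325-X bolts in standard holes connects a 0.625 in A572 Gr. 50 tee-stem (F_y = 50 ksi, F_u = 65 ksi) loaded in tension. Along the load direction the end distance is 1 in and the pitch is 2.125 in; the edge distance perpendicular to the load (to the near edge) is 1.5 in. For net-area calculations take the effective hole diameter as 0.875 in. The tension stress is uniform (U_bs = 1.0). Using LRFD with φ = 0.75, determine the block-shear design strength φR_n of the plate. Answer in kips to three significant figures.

65.5 kips

Shear plane L_v = 1 + 1·2.125 = 3.125 in; A_gv = 3.125 × 0.625 = 1.953 in².
A_nv = (3.125 − 1.5·0.875) × 0.625 = 1.133 in².
A_nt = (1.5 − 0.5·0.875) × 0.625 = 0.6641 in².
0.6 F_u A_nv = 44.18 kips; 0.6 F_y A_gv = 58.59 kips → shear rupture governs the shear term.
R_n = 44.18 + 1.0 × 65 × 0.6641 = 87.34 kips.
Design strength φR_n = 0.75 × 87.34 = 65.5 kips.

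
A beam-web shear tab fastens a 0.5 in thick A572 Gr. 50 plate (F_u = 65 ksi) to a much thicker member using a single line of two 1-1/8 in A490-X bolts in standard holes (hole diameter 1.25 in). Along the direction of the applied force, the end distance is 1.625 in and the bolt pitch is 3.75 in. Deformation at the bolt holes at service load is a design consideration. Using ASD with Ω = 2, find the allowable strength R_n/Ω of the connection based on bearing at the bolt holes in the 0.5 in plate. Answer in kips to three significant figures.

Per bolt r_n = 1.2 l_c t F_u ≤ 2.4 d t F_u; upper limit = 2.4 × 1.125 × 0.5 × 65 = 87.75 kips.
Edge bolt: l_c = 1.625 − 1.25/2 = 1 in → 1.2 × 1 × 0.5 × 65 = 39 → r_n = 39 kips.
Interior bolts: l_c = 3.75 − 1.25 = 2.5 in → 1.2 × 2.5 × 0.5 × 65 = 97.5 → r_n = 87.75 kips.
R_n = 1 × 39 + 1 × 87.75 = 126.7 kips.
Allowable strength R_n/Ω = 126.7 / 2 = 63.4 kips.

63.4 kips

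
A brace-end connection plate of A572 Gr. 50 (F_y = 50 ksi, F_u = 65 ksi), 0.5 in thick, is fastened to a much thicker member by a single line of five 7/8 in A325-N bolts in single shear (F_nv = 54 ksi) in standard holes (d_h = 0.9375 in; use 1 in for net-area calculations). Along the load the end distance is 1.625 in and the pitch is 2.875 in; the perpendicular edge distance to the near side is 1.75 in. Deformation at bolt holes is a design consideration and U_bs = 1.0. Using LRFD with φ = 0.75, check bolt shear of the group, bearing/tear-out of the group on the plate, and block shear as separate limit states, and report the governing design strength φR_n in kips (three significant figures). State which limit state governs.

Bolt shear: A_b = π·0.875²/4 = 0.6013 in²; R_n = 54 × 0.6013 × 5 × 1 = 162.4 kips → 0.75 × 162.4 = 122 kips.
Bearing: edge l_c = 1.156, r_n = 45.09 kips; interior l_c = 1.938, r_n = 68.25 kips; R_n = 45.09 + 4·68.25 = 318.1 kips → 239 kips.
Block shear: A_gv = 6.562, A_nv = 4.312, A_nt = 0.625 in²; R_n = min(0.6F_uA_nv, 0.6F_yA_gv) + U_bs·F_u·A_nt = 208.8 kips → 157 kips.
Bolt shear governs: 122 kips.

122 kips (bolt shear governs)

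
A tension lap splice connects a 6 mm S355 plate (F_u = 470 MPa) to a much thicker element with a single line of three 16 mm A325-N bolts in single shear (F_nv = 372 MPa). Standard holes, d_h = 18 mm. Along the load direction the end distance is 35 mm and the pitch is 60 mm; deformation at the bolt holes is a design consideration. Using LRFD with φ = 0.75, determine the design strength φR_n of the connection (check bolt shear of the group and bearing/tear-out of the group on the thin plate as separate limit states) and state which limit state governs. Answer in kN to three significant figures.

Bolt shear: A_b = π·16²/4 = 201.1 mm²; R_n = 372 × 201.1 × 3 × 1 / 1000 = 224.4 kN → 0.75 × 224.4 = 168 kN.
Bearing (1.2 l_c t F_u ≤ 2.4 d t F_u): upper limit = 2.4·16·6·470 / 1000 = 108.3 kN.
  Edge l_c = 35 − 18/2 = 26 → r_n = 87.98 kN; interior l_c = 60 − 18 = 42 → r_n = 108.3 kN.
  R_n,bearing = 1·87.98 + 2·108.3 = 304.6 kN → 0.75 × 304.6 = 228 kN.
Bolt shear governs: 168 kN.

168 kN (bolt shear governs)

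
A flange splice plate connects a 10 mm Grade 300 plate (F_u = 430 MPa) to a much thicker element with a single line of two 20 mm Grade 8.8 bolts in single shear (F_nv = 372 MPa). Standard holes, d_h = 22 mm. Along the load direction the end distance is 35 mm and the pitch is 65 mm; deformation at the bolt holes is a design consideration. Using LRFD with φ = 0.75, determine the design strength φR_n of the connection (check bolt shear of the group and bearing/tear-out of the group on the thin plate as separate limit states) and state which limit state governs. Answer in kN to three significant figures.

175 kN (bolt shear governs)

Bolt shear: A_b = π·20²/4 = 314.2 mm²; R_n = 372 × 314.2 × 2 × 1 / 1000 = 233.7 kN → 0.75 × 233.7 = 175 kN.
Bearing (1.2 l_c t F_u ≤ 2.4 d t F_u): upper limit = 2.4·20·10·430 / 1000 = 206.4 kN.
  Edge l_c = 35 − 22/2 = 24 → r_n = 123.8 kN; interior l_c = 65 − 22 = 43 → r_n = 206.4 kN.
  R_n,bearing = 1·123.8 + 1·206.4 = 330.2 kN → 0.75 × 330.2 = 248 kN.
Bolt shear governs: 175 kN.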